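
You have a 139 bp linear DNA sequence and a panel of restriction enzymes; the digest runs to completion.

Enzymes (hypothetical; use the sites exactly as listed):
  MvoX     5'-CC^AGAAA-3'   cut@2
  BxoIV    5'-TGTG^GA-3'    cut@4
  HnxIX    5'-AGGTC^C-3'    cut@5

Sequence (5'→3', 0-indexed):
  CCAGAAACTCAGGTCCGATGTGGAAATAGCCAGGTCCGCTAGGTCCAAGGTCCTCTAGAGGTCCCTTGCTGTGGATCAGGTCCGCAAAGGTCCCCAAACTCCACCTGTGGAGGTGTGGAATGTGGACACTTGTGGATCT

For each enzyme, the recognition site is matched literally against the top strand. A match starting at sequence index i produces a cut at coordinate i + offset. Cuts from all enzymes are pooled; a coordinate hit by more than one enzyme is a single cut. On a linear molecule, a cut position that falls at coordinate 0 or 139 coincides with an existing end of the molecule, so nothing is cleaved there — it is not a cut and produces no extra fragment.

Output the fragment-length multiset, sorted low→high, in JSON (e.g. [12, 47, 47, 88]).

Per-enzyme occurrences:
  MvoX (CCAGAAA, off=2): starts [0] → cuts [2]
  BxoIV (TGTGGA, off=4): starts [18, 69, 105, 113, 120, 130] → cuts [22, 73, 109, 117, 124, 134]
  HnxIX (AGGTCC, off=5): starts [10, 31, 40, 47, 58, 77, 87] → cuts [15, 36, 45, 52, 63, 82, 92]

Pooled cuts: [2, 15, 22, 36, 45, 52, 63, 73, 82, 92, 109, 117, 124, 134]

Fragment lengths:
  [0,2): 2 bp
  [2,15): 13 bp
  [15,22): 7 bp
  [22,36): 14 bp
  [36,45): 9 bp
  [45,52): 7 bp
  [52,63): 11 bp
  [63,73): 10 bp
  [73,82): 9 bp
  [82,92): 10 bp
  [92,109): 17 bp
  [109,117): 8 bp
  [117,124): 7 bp
  [124,134): 10 bp
  [134,139): 5 bp

[2,5,7,7,7,8,9,9,10,10,10,11,13,14,17]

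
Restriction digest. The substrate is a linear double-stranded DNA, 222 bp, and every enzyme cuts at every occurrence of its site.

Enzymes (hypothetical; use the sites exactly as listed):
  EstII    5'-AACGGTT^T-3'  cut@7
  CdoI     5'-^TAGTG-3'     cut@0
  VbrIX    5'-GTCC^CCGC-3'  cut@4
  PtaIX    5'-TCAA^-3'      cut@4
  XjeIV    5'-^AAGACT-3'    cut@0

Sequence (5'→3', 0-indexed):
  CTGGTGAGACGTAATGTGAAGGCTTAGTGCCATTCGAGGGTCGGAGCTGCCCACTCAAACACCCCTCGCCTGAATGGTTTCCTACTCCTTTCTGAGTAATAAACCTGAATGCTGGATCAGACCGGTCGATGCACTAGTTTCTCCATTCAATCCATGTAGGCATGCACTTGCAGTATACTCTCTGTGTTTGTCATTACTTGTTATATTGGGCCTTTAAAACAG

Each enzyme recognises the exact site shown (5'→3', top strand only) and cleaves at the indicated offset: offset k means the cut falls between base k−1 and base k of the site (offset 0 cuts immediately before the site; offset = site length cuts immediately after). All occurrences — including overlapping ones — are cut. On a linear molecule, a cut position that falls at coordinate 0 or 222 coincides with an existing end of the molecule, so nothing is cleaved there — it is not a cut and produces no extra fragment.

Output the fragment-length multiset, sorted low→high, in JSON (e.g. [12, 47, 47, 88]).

Per-enzyme occurrences:
  EstII (AACGGTTT, off=7): no sites
  CdoI (TAGTG, off=0): starts [24] → cuts [24]
  VbrIX (GTCCCCGC, off=4): no sites
  PtaIX (TCAA, off=4): starts [54, 146] → cuts [58, 150]
  XjeIV (AAGACT, off=0): no sites

Pooled cuts: [24, 58, 150]

Fragment lengths:
  [0,24): 24 bp
  [24,58): 34 bp
  [58,150): 92 bp
  [150,222): 72 bp

[24,34,72,92]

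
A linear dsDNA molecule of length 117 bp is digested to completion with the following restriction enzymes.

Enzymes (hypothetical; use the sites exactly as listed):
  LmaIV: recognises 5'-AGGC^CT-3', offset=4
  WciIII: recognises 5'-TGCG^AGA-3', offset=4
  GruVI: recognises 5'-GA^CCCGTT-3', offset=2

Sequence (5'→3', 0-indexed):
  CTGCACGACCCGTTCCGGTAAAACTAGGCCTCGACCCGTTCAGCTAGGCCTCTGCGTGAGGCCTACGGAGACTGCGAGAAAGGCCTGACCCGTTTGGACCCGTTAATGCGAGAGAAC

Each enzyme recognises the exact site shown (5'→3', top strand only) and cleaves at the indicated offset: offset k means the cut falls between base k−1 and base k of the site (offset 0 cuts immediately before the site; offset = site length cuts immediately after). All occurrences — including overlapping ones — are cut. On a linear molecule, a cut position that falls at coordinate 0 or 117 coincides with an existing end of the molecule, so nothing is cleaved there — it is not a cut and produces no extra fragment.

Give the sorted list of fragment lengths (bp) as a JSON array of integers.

Site scan:
  LmaIV AGGCCT/4: at [25, 45, 58, 80] ⇒ [29, 49, 62, 84]
  WciIII TGCGAGA/4: at [72, 106] ⇒ [76, 110]
  GruVI GACCCGTT/2: at [6, 32, 86, 96] ⇒ [8, 34, 88, 98]

All cut coordinates (distinct, sorted): [8, 29, 34, 49, 62, 76, 84, 88, 98, 110]

Fragment lengths:
  [0,8): 8 bp
  [8,29): 21 bp
  [29,34): 5 bp
  [34,49): 15 bp
  [49,62): 13 bp
  [62,76): 14 bp
  [76,84): 8 bp
  [84,88): 4 bp
  [88,98): 10 bp
  [98,110): 12 bp
  [110,117): 7 bp

[4,5,7,8,8,10,12,13,14,15,21]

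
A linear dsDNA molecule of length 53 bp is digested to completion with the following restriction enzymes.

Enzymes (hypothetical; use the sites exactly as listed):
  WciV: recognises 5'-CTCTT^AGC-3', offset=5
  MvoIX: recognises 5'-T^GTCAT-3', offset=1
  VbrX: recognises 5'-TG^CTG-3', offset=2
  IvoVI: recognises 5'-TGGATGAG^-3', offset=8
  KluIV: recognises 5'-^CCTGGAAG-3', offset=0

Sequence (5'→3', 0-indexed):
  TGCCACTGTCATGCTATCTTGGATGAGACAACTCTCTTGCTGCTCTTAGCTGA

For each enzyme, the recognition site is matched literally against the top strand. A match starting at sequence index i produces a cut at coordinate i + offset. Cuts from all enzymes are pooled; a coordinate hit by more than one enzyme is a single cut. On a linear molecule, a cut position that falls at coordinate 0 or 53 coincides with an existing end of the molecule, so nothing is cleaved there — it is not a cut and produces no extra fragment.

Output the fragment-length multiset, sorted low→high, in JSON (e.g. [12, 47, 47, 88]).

Site scan:
  WciV (CTCTTAGC, off=5): starts [42] → cuts [47]
  MvoIX (TGTCAT, off=1): starts [6] → cuts [7]
  VbrX (TGCTG, off=2): starts [37] → cuts [39]
  IvoVI (TGGATGAG, off=8): starts [19] → cuts [27]
  KluIV (CCTGGAAG, off=0): no sites

All cut coordinates (distinct, sorted): [7, 27, 39, 47]

Fragments:
  [0,7): 7 bp
  [7,27): 20 bp
  [27,39): 12 bp
  [39,47): 8 bp
  [47,53): 6 bp

[6,7,8,12,20]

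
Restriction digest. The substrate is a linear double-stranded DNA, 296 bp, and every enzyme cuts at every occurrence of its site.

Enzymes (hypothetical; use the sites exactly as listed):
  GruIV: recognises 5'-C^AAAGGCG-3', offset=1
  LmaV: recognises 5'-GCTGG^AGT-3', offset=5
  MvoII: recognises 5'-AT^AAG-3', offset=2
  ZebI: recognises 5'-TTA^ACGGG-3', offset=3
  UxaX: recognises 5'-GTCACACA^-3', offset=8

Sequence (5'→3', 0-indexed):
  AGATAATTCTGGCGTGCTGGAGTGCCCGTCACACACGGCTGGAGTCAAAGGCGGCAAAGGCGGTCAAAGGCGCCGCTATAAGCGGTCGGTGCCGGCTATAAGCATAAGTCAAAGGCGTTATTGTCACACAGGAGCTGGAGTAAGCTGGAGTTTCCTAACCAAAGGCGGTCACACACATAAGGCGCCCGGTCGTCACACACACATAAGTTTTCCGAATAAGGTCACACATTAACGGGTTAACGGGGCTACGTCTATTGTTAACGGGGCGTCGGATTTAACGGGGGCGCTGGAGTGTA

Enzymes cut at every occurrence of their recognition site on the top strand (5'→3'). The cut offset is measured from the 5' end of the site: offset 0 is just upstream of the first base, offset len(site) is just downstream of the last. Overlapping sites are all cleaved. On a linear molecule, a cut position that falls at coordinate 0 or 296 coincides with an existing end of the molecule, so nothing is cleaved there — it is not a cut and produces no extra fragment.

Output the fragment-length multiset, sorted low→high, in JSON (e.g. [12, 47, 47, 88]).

Per-enzyme occurrences:
  GruIV CAAAGGCG/1: at [45, 54, 64, 109, 159] ⇒ [46, 55, 65, 110, 160]
  LmaV GCTGGAGT/5: at [15, 37, 133, 143, 285] ⇒ [20, 42, 138, 148, 290]
  MvoII ATAAG/2: at [77, 97, 103, 176, 202, 215] ⇒ [79, 99, 105, 178, 204, 217]
  ZebI TTAACGGG/3: at [228, 236, 257, 274] ⇒ [231, 239, 260, 277]
  UxaX GTCACACA/8: at [27, 122, 167, 191, 220] ⇒ [35, 130, 175, 199, 228]

All cut coordinates (distinct, sorted): [20, 35, 42, 46, 55, 65, 79, 99, 105, 110, 130, 138, 148, 160, 175, 178, 199, 204, 217, 228, 231, 239, 260, 277, 290]

Fragments:
  [0,20): 20 bp
  [20,35): 15 bp
  [35,42): 7 bp
  [42,46): 4 bp
  [46,55): 9 bp
  [55,65): 10 bp
  [65,79): 14 bp
  [79,99): 20 bp
  [99,105): 6 bp
  [105,110): 5 bp
  [110,130): 20 bp
  [130,138): 8 bp
  [138,148): 10 bp
  [148,160): 12 bp
  [160,175): 15 bp
  [175,178): 3 bp
  [178,199): 21 bp
  [199,204): 5 bp
  [204,217): 13 bp
  [217,228): 11 bp
  [228,231): 3 bp
  [231,239): 8 bp
  [239,260): 21 bp
  [260,277): 17 bp
  [277,290): 13 bp
  [290,296): 6 bp

[3,3,4,5,5,6,6,7,8,8,9,10,10,11,12,13,13,14,15,15,17,20,20,20,21,21]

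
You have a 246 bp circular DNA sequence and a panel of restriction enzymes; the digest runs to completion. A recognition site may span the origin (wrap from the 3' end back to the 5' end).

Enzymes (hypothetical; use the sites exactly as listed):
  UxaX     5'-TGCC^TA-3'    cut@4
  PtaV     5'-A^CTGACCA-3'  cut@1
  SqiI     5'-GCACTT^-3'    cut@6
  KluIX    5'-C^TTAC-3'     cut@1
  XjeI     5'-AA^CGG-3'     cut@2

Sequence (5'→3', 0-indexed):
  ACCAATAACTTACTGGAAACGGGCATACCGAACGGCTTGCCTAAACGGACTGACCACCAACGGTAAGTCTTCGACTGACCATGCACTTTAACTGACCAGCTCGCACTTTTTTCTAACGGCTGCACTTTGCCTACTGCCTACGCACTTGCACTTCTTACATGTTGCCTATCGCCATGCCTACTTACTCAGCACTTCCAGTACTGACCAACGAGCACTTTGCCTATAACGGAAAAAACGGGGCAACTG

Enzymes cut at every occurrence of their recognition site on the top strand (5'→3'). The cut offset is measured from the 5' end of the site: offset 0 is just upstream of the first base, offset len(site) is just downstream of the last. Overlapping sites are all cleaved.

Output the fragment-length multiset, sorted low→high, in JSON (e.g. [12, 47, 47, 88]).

[1,3,3,4,4,4,4,5,6,6,7,8,8,9,9,9,10,11,11,12,12,12,13,13,14,14,17,17]

Scan for sites:
  UxaX (TGCCTA, off=4): starts [37, 127, 134, 162, 174, 217] → cuts [41, 131, 138, 166, 178, 221]
  PtaV (ACTGACCA, off=1): starts [48, 73, 90, 199, 242] → cuts [49, 74, 91, 200, 243]
  SqiI (GCACTT, off=6): starts [82, 102, 121, 141, 147, 188, 211] → cuts [88, 108, 127, 147, 153, 194, 217]
  KluIX (CTTAC, off=1): starts [8, 153, 180] → cuts [9, 154, 181]
  XjeI (AACGG, off=2): starts [17, 30, 43, 58, 114, 224, 233] → cuts [19, 32, 45, 60, 116, 226, 235]

Pooled cuts: [9, 19, 32, 41, 45, 49, 60, 74, 88, 91, 108, 116, 127, 131, 138, 147, 153, 154, 166, 178, 181, 194, 200, 217, 221, 226, 235, 243]

Fragment lengths:
  9→19: 10 bp
  19→32: 13 bp
  32→41: 9 bp
  41→45: 4 bp
  45→49: 4 bp
  49→60: 11 bp
  60→74: 14 bp
  74→88: 14 bp
  88→91: 3 bp
  91→108: 17 bp
  108→116: 8 bp
  116→127: 11 bp
  127→131: 4 bp
  131→138: 7 bp
  138→147: 9 bp
  147→153: 6 bp
  153→154: 1 bp
  154→166: 12 bp
  166→178: 12 bp
  178→181: 3 bp
  181→194: 13 bp
  194→200: 6 bp
  200→217: 17 bp
  217→221: 4 bp
  221→226: 5 bp
  226→235: 9 bp
  235→243: 8 bp
  243→9 (wrap): 246-243+9 = 12 bp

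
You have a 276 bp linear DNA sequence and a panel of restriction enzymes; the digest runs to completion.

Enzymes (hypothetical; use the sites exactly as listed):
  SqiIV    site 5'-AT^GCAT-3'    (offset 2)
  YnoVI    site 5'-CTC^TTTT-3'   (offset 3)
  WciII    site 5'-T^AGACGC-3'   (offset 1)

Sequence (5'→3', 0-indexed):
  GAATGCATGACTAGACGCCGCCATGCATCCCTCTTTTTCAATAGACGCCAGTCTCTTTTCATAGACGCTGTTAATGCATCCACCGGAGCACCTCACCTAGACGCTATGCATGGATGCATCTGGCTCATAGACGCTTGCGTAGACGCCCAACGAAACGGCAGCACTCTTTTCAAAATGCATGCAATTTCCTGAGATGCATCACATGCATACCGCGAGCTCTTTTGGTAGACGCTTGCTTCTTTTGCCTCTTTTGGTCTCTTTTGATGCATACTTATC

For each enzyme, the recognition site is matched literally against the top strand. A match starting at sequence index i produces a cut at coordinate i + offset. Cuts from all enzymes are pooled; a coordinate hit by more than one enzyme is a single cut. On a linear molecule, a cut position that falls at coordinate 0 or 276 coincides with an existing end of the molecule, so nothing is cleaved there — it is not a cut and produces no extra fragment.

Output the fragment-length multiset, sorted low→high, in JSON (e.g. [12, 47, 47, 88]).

[4,7,7,7,8,8,9,9,9,9,10,10,11,12,12,13,13,13,15,19,22,23,26]

Site scan:
  SqiIV ATGCAT/2: at [2, 22, 73, 105, 113, 174, 193, 202, 263] ⇒ [4, 24, 75, 107, 115, 176, 195, 204, 265]
  YnoVI CTCTTTT/3: at [30, 52, 163, 216, 245, 255] ⇒ [33, 55, 166, 219, 248, 258]
  WciII TAGACGC/1: at [11, 41, 61, 97, 127, 139, 225] ⇒ [12, 42, 62, 98, 128, 140, 226]

All cut coordinates (distinct, sorted): [4, 12, 24, 33, 42, 55, 62, 75, 98, 107, 115, 128, 140, 166, 176, 195, 204, 219, 226, 248, 258, 265]

Fragments:
  [0,4): 4 bp
  [4,12): 8 bp
  [12,24): 12 bp
  [24,33): 9 bp
  [33,42): 9 bp
  [42,55): 13 bp
  [55,62): 7 bp
  [62,75): 13 bp
  [75,98): 23 bp
  [98,107): 9 bp
  [107,115): 8 bp
  [115,128): 13 bp
  [128,140): 12 bp
  [140,166): 26 bp
  [166,176): 10 bp
  [176,195): 19 bp
  [195,204): 9 bp
  [204,219): 15 bp
  [219,226): 7 bp
  [226,248): 22 bp
  [248,258): 10 bp
  [258,265): 7 bp
  [265,276): 11 bp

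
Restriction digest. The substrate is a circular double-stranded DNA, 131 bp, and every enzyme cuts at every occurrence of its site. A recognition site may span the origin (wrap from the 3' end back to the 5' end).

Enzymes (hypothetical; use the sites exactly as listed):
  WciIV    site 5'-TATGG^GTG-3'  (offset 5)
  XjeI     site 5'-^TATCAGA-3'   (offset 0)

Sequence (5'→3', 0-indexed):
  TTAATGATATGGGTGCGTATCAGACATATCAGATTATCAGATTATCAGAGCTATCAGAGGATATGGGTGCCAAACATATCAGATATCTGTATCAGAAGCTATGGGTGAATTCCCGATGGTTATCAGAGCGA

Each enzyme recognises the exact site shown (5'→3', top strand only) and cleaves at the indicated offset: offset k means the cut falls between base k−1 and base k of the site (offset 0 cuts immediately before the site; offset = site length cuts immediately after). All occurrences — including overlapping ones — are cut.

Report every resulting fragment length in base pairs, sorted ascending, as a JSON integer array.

Per-enzyme occurrences:
  WciIV TATGGGTG/5: at [7, 61, 99] ⇒ [12, 66, 104]
  XjeI TATCAGA/0: at [17, 26, 34, 42, 51, 76, 89, 120] ⇒ [17, 26, 34, 42, 51, 76, 89, 120]

All cut coordinates (distinct, sorted): [12, 17, 26, 34, 42, 51, 66, 76, 89, 104, 120]

Fragments:
  12→17: 5 bp
  17→26: 9 bp
  26→34: 8 bp
  34→42: 8 bp
  42→51: 9 bp
  51→66: 15 bp
  66→76: 10 bp
  76→89: 13 bp
  89→104: 15 bp
  104→120: 16 bp
  120→12 (wrap): 131-120+12 = 23 bp

[5,8,8,9,9,10,13,15,15,16,23]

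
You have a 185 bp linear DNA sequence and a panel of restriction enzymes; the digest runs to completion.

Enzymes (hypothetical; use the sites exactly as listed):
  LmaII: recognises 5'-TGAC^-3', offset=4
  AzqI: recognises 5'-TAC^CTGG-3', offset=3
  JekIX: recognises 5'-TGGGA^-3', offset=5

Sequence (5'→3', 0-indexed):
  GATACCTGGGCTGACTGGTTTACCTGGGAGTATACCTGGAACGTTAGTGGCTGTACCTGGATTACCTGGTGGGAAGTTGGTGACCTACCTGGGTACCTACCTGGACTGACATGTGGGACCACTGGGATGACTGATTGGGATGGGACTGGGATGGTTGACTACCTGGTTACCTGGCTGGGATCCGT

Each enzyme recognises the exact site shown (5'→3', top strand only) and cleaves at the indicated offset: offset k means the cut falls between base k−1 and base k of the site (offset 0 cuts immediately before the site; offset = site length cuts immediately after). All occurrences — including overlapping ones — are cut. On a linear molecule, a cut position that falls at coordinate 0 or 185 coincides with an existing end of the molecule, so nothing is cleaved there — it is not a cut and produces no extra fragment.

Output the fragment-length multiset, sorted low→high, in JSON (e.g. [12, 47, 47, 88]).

[3,4,4,5,5,5,6,6,6,8,8,8,8,9,9,9,9,10,10,10,10,12,21]

Per-enzyme occurrences:
  LmaII (TGAC, off=4): starts [11, 80, 106, 127, 155] → cuts [15, 84, 110, 131, 159]
  AzqI (TACCTGG, off=3): starts [2, 20, 32, 53, 62, 85, 97, 159, 167] → cuts [5, 23, 35, 56, 65, 88, 100, 162, 170]
  JekIX (TGGGA, off=5): starts [24, 69, 113, 122, 135, 140, 146, 175] → cuts [29, 74, 118, 127, 140, 145, 151, 180]

Pooled cuts: [5, 15, 23, 29, 35, 56, 65, 74, 84, 88, 100, 110, 118, 127, 131, 140, 145, 151, 159, 162, 170, 180]

Fragments:
  [0,5): 5 bp
  [5,15): 10 bp
  [15,23): 8 bp
  [23,29): 6 bp
  [29,35): 6 bp
  [35,56): 21 bp
  [56,65): 9 bp
  [65,74): 9 bp
  [74,84): 10 bp
  [84,88): 4 bp
  [88,100): 12 bp
  [100,110): 10 bp
  [110,118): 8 bp
  [118,127): 9 bp
  [127,131): 4 bp
  [131,140): 9 bp
  [140,145): 5 bp
  [145,151): 6 bp
  [151,159): 8 bp
  [159,162): 3 bp
  [162,170): 8 bp
  [170,180): 10 bp
  [180,185): 5 bp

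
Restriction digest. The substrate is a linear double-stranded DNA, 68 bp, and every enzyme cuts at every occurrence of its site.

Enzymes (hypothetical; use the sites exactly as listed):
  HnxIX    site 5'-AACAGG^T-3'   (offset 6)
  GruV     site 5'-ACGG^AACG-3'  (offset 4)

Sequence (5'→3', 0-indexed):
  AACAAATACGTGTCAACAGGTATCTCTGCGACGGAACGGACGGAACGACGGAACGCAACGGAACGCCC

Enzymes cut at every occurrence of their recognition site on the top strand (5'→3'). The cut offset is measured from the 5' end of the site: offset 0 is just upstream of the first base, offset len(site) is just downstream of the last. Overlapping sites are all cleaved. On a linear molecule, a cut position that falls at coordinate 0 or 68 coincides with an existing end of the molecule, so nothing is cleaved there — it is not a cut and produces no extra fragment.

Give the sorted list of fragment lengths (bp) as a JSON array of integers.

[7,8,9,10,14,20]

Site scan:
  HnxIX AACAGGT/6: at [14] ⇒ [20]
  GruV ACGGAACG/4: at [30, 39, 47, 57] ⇒ [34, 43, 51, 61]

All cut coordinates (distinct, sorted): [20, 34, 43, 51, 61]

Fragments:
  [0,20): 20 bp
  [20,34): 14 bp
  [34,43): 9 bp
  [43,51): 8 bp
  [51,61): 10 bp
  [61,68): 7 bp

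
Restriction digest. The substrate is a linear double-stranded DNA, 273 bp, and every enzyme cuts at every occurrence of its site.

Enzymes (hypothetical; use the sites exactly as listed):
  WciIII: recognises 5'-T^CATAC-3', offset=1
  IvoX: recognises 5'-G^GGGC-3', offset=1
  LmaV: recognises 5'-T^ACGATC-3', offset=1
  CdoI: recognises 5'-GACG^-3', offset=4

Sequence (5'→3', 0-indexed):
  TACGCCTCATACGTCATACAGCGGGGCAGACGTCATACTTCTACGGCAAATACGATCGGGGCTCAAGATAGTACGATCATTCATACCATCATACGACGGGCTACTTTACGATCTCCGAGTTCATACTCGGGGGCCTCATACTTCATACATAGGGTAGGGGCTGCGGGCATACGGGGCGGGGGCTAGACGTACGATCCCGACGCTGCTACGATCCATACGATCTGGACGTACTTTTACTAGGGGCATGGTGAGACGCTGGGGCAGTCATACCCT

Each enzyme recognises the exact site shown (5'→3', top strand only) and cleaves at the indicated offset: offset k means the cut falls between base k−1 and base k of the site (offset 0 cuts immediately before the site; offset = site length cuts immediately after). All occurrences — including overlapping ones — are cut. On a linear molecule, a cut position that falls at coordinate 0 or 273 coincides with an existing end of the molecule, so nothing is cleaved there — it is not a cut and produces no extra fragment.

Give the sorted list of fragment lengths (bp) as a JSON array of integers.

[1,1,3,5,6,6,7,7,7,7,7,8,8,9,9,9,9,9,9,9,10,12,12,12,14,14,14,15,16,18]

Per-enzyme occurrences:
  WciIII TCATAC/1: at [6, 13, 32, 80, 88, 120, 135, 142, 264] ⇒ [7, 14, 33, 81, 89, 121, 136, 143, 265]
  IvoX GGGGC/1: at [22, 57, 129, 156, 172, 178, 239, 257] ⇒ [23, 58, 130, 157, 173, 179, 240, 258]
  LmaV TACGATC/1: at [50, 71, 106, 189, 206, 215] ⇒ [51, 72, 107, 190, 207, 216]
  CdoI GACG/4: at [28, 94, 185, 198, 224, 251] ⇒ [32, 98, 189, 202, 228, 255]

Pooled cuts: [7, 14, 23, 32, 33, 51, 58, 72, 81, 89, 98, 107, 121, 130, 136, 143, 157, 173, 179, 189, 190, 202, 207, 216, 228, 240, 255, 258, 265]

Fragments:
  [0,7): 7 bp
  [7,14): 7 bp
  [14,23): 9 bp
  [23,32): 9 bp
  [32,33): 1 bp
  [33,51): 18 bp
  [51,58): 7 bp
  [58,72): 14 bp
  [72,81): 9 bp
  [81,89): 8 bp
  [89,98): 9 bp
  [98,107): 9 bp
  [107,121): 14 bp
  [121,130): 9 bp
  [130,136): 6 bp
  [136,143): 7 bp
  [143,157): 14 bp
  [157,173): 16 bp
  [173,179): 6 bp
  [179,189): 10 bp
  [189,190): 1 bp
  [190,202): 12 bp
  [202,207): 5 bp
  [207,216): 9 bp
  [216,228): 12 bp
  [228,240): 12 bp
  [240,255): 15 bp
  [255,258): 3 bp
  [258,265): 7 bp
  [265,273): 8 bp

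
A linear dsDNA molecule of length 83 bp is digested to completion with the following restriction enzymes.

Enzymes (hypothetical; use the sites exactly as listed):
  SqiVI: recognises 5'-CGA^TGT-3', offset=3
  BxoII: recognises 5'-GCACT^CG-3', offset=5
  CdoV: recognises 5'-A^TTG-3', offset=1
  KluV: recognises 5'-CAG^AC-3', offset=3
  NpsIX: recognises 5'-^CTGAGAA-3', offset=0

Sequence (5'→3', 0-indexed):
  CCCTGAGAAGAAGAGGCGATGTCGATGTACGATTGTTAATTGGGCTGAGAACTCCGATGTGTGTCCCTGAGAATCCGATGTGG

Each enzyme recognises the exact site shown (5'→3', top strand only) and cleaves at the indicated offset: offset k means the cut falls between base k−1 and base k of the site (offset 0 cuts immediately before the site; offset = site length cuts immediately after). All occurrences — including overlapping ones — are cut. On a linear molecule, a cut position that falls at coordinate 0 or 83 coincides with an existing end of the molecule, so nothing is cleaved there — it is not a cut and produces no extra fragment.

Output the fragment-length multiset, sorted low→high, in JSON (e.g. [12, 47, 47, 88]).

Site scan:
  SqiVI CGATGT/3: at [16, 22, 54, 75] ⇒ [19, 25, 57, 78]
  BxoII (GCACTCG, off=5): no sites
  CdoV ATTG/1: at [31, 38] ⇒ [32, 39]
  KluV (CAGAC, off=3): no sites
  NpsIX CTGAGAA/0: at [2, 44, 66] ⇒ [2, 44, 66]

All cut coordinates (distinct, sorted): [2, 19, 25, 32, 39, 44, 57, 66, 78]

Fragment lengths:
  [0,2): 2 bp
  [2,19): 17 bp
  [19,25): 6 bp
  [25,32): 7 bp
  [32,39): 7 bp
  [39,44): 5 bp
  [44,57): 13 bp
  [57,66): 9 bp
  [66,78): 12 bp
  [78,83): 5 bp

[2,5,5,6,7,7,9,12,13,17]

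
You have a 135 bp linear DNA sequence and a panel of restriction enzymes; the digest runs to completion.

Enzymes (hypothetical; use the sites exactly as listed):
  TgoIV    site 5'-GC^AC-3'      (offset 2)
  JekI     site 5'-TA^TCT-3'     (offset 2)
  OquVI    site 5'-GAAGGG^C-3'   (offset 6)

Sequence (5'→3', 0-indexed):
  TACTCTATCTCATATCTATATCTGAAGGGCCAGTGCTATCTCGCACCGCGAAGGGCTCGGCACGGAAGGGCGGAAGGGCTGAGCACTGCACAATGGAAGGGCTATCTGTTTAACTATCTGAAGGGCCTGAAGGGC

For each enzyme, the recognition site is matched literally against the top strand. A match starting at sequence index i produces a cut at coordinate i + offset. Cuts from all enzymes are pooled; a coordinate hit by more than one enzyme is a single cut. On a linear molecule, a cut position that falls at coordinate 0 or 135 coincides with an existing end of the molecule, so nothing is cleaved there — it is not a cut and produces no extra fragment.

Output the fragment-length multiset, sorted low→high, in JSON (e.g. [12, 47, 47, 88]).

[1,3,5,6,6,6,6,7,7,8,9,9,9,9,9,11,12,12]

Per-enzyme occurrences:
  TgoIV (GCAC, off=2): starts [42, 59, 82, 87] → cuts [44, 61, 84, 89]
  JekI (TATCT, off=2): starts [5, 12, 18, 36, 102, 114] → cuts [7, 14, 20, 38, 104, 116]
  OquVI (GAAGGGC, off=6): starts [23, 49, 64, 72, 95, 119, 128] → cuts [29, 55, 70, 78, 101, 125, 134]

Pooled cuts: [7, 14, 20, 29, 38, 44, 55, 61, 70, 78, 84, 89, 101, 104, 116, 125, 134]

Fragments:
  [0,7): 7 bp
  [7,14): 7 bp
  [14,20): 6 bp
  [20,29): 9 bp
  [29,38): 9 bp
  [38,44): 6 bp
  [44,55): 11 bp
  [55,61): 6 bp
  [61,70): 9 bp
  [70,78): 8 bp
  [78,84): 6 bp
  [84,89): 5 bp
  [89,101): 12 bp
  [101,104): 3 bp
  [104,116): 12 bp
  [116,125): 9 bp
  [125,134): 9 bp
  [134,135): 1 bp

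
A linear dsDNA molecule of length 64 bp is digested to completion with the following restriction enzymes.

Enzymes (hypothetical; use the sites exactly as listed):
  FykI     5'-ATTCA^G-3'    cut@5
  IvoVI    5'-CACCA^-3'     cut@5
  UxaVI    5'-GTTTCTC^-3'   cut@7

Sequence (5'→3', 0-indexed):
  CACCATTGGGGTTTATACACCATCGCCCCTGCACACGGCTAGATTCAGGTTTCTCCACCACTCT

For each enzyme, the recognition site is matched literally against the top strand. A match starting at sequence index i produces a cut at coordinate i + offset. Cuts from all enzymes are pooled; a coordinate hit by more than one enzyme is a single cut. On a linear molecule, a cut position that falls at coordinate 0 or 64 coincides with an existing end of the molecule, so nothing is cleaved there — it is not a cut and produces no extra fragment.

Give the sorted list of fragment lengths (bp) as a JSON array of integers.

Scan for sites:
  FykI ATTCAG/5: at [42] ⇒ [47]
  IvoVI CACCA/5: at [0, 17, 55] ⇒ [5, 22, 60]
  UxaVI GTTTCTC/7: at [48] ⇒ [55]

Pooled cuts: [5, 22, 47, 55, 60]

Fragments:
  [0,5): 5 bp
  [5,22): 17 bp
  [22,47): 25 bp
  [47,55): 8 bp
  [55,60): 5 bp
  [60,64): 4 bp

[4,5,5,8,17,25]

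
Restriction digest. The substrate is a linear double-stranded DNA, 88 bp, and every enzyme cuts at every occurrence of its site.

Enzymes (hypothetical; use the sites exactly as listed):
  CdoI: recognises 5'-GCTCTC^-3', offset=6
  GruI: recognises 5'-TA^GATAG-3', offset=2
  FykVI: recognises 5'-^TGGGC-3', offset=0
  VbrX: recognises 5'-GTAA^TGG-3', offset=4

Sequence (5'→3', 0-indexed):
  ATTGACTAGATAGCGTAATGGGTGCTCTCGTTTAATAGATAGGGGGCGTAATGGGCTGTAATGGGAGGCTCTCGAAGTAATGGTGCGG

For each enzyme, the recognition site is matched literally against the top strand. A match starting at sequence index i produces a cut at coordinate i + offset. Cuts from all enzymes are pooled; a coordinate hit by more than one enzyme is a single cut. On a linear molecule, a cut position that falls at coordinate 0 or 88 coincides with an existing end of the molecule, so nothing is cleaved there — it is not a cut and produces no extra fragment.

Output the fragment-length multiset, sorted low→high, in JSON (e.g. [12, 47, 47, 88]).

[7,8,8,8,10,10,11,12,14]

Scan for sites:
  CdoI GCTCTC/6: at [23, 67] ⇒ [29, 73]
  GruI TAGATAG/2: at [6, 35] ⇒ [8, 37]
  FykVI TGGGC/0: at [51] ⇒ [51]
  VbrX GTAATGG/4: at [14, 47, 57, 76] ⇒ [18, 51, 61, 80]

Pooled cuts: [8, 18, 29, 37, 51, 61, 73, 80]

Fragment lengths:
  [0,8): 8 bp
  [8,18): 10 bp
  [18,29): 11 bp
  [29,37): 8 bp
  [37,51): 14 bp
  [51,61): 10 bp
  [61,73): 12 bp
  [73,80): 7 bp
  [80,88): 8 bp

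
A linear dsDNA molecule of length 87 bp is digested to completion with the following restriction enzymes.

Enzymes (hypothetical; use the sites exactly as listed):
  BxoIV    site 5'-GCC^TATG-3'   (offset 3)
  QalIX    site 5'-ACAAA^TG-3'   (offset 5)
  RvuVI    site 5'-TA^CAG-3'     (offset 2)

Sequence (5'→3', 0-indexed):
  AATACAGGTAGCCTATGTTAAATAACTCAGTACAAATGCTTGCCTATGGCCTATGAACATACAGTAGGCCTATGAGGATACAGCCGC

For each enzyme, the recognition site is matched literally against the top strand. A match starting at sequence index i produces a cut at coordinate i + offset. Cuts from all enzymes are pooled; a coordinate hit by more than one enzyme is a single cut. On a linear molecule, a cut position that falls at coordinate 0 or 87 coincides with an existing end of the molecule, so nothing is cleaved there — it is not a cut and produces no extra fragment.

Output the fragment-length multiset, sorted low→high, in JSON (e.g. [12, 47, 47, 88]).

Scan for sites:
  BxoIV GCCTATG/3: at [10, 41, 48, 67] ⇒ [13, 44, 51, 70]
  QalIX ACAAATG/5: at [31] ⇒ [36]
  RvuVI TACAG/2: at [2, 59, 78] ⇒ [4, 61, 80]

Pooled cuts: [4, 13, 36, 44, 51, 61, 70, 80]

Fragment lengths:
  [0,4): 4 bp
  [4,13): 9 bp
  [13,36): 23 bp
  [36,44): 8 bp
  [44,51): 7 bp
  [51,61): 10 bp
  [61,70): 9 bp
  [70,80): 10 bp
  [80,87): 7 bp

[4,7,7,8,9,9,10,10,23]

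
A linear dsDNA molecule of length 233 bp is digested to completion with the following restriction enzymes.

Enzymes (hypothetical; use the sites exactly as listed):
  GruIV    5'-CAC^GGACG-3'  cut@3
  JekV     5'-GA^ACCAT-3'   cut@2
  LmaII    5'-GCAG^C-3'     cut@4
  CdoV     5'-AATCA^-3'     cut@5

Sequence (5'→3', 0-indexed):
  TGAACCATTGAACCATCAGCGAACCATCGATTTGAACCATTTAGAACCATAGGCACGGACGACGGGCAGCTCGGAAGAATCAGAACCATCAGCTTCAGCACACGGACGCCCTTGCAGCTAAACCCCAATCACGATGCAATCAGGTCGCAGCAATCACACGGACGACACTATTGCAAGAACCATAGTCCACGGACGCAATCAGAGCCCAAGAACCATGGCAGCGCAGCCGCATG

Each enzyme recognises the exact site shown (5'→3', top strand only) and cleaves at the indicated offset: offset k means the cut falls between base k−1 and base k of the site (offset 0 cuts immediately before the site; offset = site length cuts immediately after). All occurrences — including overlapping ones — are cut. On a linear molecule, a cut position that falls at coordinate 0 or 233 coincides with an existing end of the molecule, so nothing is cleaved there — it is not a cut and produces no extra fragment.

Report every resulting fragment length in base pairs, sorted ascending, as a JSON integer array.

[2,3,3,5,6,7,8,8,10,10,10,11,11,11,11,12,13,13,13,14,14,19,19]

Per-enzyme occurrences:
  GruIV CACGGACG/3: at [53, 100, 156, 187] ⇒ [56, 103, 159, 190]
  JekV GAACCAT/2: at [1, 9, 20, 33, 43, 82, 176, 209] ⇒ [3, 11, 22, 35, 45, 84, 178, 211]
  LmaII GCAGC/4: at [65, 113, 146, 217, 222] ⇒ [69, 117, 150, 221, 226]
  CdoV AATCA/5: at [77, 126, 137, 151, 196] ⇒ [82, 131, 142, 156, 201]

Pooled cuts: [3, 11, 22, 35, 45, 56, 69, 82, 84, 103, 117, 131, 142, 150, 156, 159, 178, 190, 201, 211, 221, 226]

Fragment lengths:
  [0,3): 3 bp
  [3,11): 8 bp
  [11,22): 11 bp
  [22,35): 13 bp
  [35,45): 10 bp
  [45,56): 11 bp
  [56,69): 13 bp
  [69,82): 13 bp
  [82,84): 2 bp
  [84,103): 19 bp
  [103,117): 14 bp
  [117,131): 14 bp
  [131,142): 11 bp
  [142,150): 8 bp
  [150,156): 6 bp
  [156,159): 3 bp
  [159,178): 19 bp
  [178,190): 12 bp
  [190,201): 11 bp
  [201,211): 10 bp
  [211,221): 10 bp
  [221,226): 5 bp
  [226,233): 7 bp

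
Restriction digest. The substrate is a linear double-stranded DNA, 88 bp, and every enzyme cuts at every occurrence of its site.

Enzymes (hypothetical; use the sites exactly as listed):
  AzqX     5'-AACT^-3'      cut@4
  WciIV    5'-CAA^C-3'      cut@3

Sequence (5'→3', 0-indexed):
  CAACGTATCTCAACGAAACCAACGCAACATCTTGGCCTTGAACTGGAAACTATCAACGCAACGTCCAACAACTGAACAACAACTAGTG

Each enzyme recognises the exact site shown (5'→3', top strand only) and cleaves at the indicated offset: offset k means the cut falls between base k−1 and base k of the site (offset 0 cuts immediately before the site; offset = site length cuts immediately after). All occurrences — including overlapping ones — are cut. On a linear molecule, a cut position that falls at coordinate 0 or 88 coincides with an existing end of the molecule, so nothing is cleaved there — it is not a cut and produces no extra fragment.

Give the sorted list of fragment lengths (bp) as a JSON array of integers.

Per-enzyme occurrences:
  AzqX AACT/4: at [40, 47, 69, 80] ⇒ [44, 51, 73, 84]
  WciIV CAAC/3: at [0, 10, 19, 24, 53, 58, 65, 68, 76, 79] ⇒ [3, 13, 22, 27, 56, 61, 68, 71, 79, 82]

All cut coordinates (distinct, sorted): [3, 13, 22, 27, 44, 51, 56, 61, 68, 71, 73, 79, 82, 84]

Fragment lengths:
  [0,3): 3 bp
  [3,13): 10 bp
  [13,22): 9 bp
  [22,27): 5 bp
  [27,44): 17 bp
  [44,51): 7 bp
  [51,56): 5 bp
  [56,61): 5 bp
  [61,68): 7 bp
  [68,71): 3 bp
  [71,73): 2 bp
  [73,79): 6 bp
  [79,82): 3 bp
  [82,84): 2 bp
  [84,88): 4 bp

[2,2,3,3,3,4,5,5,5,6,7,7,9,10,17]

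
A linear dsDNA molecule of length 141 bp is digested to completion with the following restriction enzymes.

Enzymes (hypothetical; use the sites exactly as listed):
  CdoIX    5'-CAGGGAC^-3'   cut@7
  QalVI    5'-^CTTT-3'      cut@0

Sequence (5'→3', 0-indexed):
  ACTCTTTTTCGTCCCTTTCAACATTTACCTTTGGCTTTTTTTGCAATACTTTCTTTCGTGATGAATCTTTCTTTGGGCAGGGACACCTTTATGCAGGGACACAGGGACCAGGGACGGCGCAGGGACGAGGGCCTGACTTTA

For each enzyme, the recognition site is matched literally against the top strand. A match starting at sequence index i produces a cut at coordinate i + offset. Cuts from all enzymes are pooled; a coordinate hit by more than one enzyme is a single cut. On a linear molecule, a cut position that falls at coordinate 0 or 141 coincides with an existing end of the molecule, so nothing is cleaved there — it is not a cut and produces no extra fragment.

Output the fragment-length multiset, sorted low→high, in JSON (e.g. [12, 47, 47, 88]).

Site scan:
  CdoIX (CAGGGAC, off=7): starts [77, 93, 101, 108, 119] → cuts [84, 100, 108, 115, 126]
  QalVI (CTTT, off=0): starts [3, 14, 28, 34, 48, 52, 66, 70, 86, 136] → cuts [3, 14, 28, 34, 48, 52, 66, 70, 86, 136]

All cut coordinates (distinct, sorted): [3, 14, 28, 34, 48, 52, 66, 70, 84, 86, 100, 108, 115, 126, 136]

Fragment lengths:
  [0,3): 3 bp
  [3,14): 11 bp
  [14,28): 14 bp
  [28,34): 6 bp
  [34,48): 14 bp
  [48,52): 4 bp
  [52,66): 14 bp
  [66,70): 4 bp
  [70,84): 14 bp
  [84,86): 2 bp
  [86,100): 14 bp
  [100,108): 8 bp
  [108,115): 7 bp
  [115,126): 11 bp
  [126,136): 10 bp
  [136,141): 5 bp

[2,3,4,4,5,6,7,8,10,11,11,14,14,14,14,14]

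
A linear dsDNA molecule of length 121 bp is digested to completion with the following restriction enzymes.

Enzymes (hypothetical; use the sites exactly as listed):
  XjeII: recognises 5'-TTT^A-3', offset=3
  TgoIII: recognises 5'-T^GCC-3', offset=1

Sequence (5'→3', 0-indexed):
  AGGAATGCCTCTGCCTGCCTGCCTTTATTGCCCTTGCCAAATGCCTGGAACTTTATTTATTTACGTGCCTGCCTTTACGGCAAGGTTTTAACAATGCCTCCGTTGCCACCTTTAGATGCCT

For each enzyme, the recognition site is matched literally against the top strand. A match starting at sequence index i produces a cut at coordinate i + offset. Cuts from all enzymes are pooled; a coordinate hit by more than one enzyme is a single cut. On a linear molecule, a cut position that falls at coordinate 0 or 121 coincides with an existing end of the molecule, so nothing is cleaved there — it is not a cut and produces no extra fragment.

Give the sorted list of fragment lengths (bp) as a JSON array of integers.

[3,4,4,4,4,4,4,4,4,6,6,6,6,6,6,7,9,9,12,13]

Per-enzyme occurrences:
  XjeII TTTA/3: at [23, 51, 55, 59, 73, 86, 110] ⇒ [26, 54, 58, 62, 76, 89, 113]
  TgoIII TGCC/1: at [5, 11, 15, 19, 28, 34, 41, 65, 69, 94, 103, 116] ⇒ [6, 12, 16, 20, 29, 35, 42, 66, 70, 95, 104, 117]

All cut coordinates (distinct, sorted): [6, 12, 16, 20, 26, 29, 35, 42, 54, 58, 62, 66, 70, 76, 89, 95, 104, 113, 117]

Fragment lengths:
  [0,6): 6 bp
  [6,12): 6 bp
  [12,16): 4 bp
  [16,20): 4 bp
  [20,26): 6 bp
  [26,29): 3 bp
  [29,35): 6 bp
  [35,42): 7 bp
  [42,54): 12 bp
  [54,58): 4 bp
  [58,62): 4 bp
  [62,66): 4 bp
  [66,70): 4 bp
  [70,76): 6 bp
  [76,89): 13 bp
  [89,95): 6 bp
  [95,104): 9 bp
  [104,113): 9 bp
  [113,117): 4 bp
  [117,121): 4 bp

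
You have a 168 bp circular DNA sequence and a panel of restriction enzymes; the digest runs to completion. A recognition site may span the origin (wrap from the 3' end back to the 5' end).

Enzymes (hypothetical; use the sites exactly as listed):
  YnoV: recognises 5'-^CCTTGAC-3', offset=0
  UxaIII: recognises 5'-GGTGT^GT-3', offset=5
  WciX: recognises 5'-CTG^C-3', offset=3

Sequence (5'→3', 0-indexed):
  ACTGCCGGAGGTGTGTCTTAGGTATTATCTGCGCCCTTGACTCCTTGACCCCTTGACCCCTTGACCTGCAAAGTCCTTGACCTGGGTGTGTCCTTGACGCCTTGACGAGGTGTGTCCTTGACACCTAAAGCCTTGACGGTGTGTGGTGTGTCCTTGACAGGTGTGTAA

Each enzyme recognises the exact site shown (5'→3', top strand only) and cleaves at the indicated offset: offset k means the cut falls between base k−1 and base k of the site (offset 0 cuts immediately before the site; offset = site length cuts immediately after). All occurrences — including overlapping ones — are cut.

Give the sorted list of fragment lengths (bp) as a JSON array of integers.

Per-enzyme occurrences:
  YnoV CCTTGAC/0: at [34, 42, 50, 58, 74, 91, 99, 115, 130, 151] ⇒ [34, 42, 50, 58, 74, 91, 99, 115, 130, 151]
  UxaIII GGTGTGT/5: at [9, 84, 108, 137, 144, 159] ⇒ [14, 89, 113, 142, 149, 164]
  WciX CTGC/3: at [1, 28, 65] ⇒ [4, 31, 68]

All cut coordinates (distinct, sorted): [4, 14, 31, 34, 42, 50, 58, 68, 74, 89, 91, 99, 113, 115, 130, 142, 149, 151, 164]

Fragment lengths:
  4→14: 10 bp
  14→31: 17 bp
  31→34: 3 bp
  34→42: 8 bp
  42→50: 8 bp
  50→58: 8 bp
  58→68: 10 bp
  68→74: 6 bp
  74→89: 15 bp
  89→91: 2 bp
  91→99: 8 bp
  99→113: 14 bp
  113→115: 2 bp
  115→130: 15 bp
  130→142: 12 bp
  142→149: 7 bp
  149→151: 2 bp
  151→164: 13 bp
  164→4 (wrap): 168-164+4 = 8 bp

[2,2,2,3,6,7,8,8,8,8,8,10,10,12,13,14,15,15,17]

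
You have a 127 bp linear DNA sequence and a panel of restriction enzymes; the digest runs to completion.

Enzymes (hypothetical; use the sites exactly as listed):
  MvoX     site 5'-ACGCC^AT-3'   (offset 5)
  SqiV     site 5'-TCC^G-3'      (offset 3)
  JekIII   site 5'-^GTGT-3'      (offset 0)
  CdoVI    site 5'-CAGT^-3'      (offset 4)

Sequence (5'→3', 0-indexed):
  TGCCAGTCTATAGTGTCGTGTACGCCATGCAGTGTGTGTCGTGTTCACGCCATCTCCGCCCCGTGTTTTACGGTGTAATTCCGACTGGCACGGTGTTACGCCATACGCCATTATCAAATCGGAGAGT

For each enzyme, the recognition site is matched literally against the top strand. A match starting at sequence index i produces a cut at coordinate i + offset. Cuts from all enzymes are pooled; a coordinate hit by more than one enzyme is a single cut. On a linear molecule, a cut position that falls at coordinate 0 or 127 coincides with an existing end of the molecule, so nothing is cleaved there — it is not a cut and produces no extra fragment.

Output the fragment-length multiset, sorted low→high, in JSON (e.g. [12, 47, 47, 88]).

[2,2,5,5,5,5,5,6,7,7,9,10,10,10,10,11,18]

Per-enzyme occurrences:
  MvoX (ACGCCAT, off=5): starts [21, 46, 97, 104] → cuts [26, 51, 102, 109]
  SqiV (TCCG, off=3): starts [54, 79] → cuts [57, 82]
  JekIII (GTGT, off=0): starts [12, 17, 31, 33, 35, 40, 62, 72, 92] → cuts [12, 17, 31, 33, 35, 40, 62, 72, 92]
  CdoVI (CAGT, off=4): starts [3, 29] → cuts [7, 33]

Pooled cuts: [7, 12, 17, 26, 31, 33, 35, 40, 51, 57, 62, 72, 82, 92, 102, 109]

Fragment lengths:
  [0,7): 7 bp
  [7,12): 5 bp
  [12,17): 5 bp
  [17,26): 9 bp
  [26,31): 5 bp
  [31,33): 2 bp
  [33,35): 2 bp
  [35,40): 5 bp
  [40,51): 11 bp
  [51,57): 6 bp
  [57,62): 5 bp
  [62,72): 10 bp
  [72,82): 10 bp
  [82,92): 10 bp
  [92,102): 10 bp
  [102,109): 7 bp
  [109,127): 18 bp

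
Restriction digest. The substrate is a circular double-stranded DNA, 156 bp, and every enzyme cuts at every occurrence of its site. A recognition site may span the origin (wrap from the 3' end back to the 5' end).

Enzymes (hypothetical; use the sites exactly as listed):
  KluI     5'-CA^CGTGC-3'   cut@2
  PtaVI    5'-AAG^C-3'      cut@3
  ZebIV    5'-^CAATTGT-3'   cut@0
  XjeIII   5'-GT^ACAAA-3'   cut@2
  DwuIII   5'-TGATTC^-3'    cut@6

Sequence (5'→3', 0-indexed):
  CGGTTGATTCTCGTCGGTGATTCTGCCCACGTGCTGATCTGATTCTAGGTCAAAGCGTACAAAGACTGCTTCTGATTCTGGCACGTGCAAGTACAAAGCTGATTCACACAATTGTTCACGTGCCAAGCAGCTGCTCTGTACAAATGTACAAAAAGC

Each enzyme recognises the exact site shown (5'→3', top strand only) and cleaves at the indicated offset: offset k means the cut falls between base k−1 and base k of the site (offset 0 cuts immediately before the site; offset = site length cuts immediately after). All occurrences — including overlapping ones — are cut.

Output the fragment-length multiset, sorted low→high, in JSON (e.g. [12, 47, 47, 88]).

Site scan:
  KluI CACGTGC/2: at [27, 81, 116] ⇒ [29, 83, 118]
  PtaVI AAGC/3: at [52, 95, 124, 152] ⇒ [55, 98, 127, 155]
  ZebIV CAATTGT/0: at [108] ⇒ [108]
  XjeIII GTACAAA/2: at [56, 90, 137, 145] ⇒ [58, 92, 139, 147]
  DwuIII TGATTC/6: at [4, 17, 39, 72, 99] ⇒ [10, 23, 45, 78, 105]

Pooled cuts: [10, 23, 29, 45, 55, 58, 78, 83, 92, 98, 105, 108, 118, 127, 139, 147, 155]

Fragment lengths:
  10→23: 13 bp
  23→29: 6 bp
  29→45: 16 bp
  45→55: 10 bp
  55→58: 3 bp
  58→78: 20 bp
  78→83: 5 bp
  83→92: 9 bp
  92→98: 6 bp
  98→105: 7 bp
  105→108: 3 bp
  108→118: 10 bp
  118→127: 9 bp
  127→139: 12 bp
  139→147: 8 bp
  147→155: 8 bp
  155→10 (wrap): 156-155+10 = 11 bp

[3,3,5,6,6,7,8,8,9,9,10,10,11,12,13,16,20]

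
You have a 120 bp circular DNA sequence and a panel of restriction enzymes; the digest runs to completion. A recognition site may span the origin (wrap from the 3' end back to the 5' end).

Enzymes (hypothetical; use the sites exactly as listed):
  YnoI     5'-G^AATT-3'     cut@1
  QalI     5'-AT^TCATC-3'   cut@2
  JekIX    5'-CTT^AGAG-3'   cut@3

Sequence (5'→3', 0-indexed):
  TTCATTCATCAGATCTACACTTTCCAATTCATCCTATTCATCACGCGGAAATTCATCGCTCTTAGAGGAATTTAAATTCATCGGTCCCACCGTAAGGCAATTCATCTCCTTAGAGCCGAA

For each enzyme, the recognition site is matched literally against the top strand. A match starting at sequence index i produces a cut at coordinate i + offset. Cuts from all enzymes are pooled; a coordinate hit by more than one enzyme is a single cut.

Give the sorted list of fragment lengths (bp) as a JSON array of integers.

[5,7,7,9,9,10,11,15,23,24]

Site scan:
  YnoI (GAATT, off=1): starts [67, 117] → cuts [68, 118]
  QalI (ATTCATC, off=2): starts [3, 26, 35, 50, 75, 99] → cuts [5, 28, 37, 52, 77, 101]
  JekIX (CTTAGAG, off=3): starts [60, 108] → cuts [63, 111]

Pooled cuts: [5, 28, 37, 52, 63, 68, 77, 101, 111, 118]

Fragments:
  5→28: 23 bp
  28→37: 9 bp
  37→52: 15 bp
  52→63: 11 bp
  63→68: 5 bp
  68→77: 9 bp
  77→101: 24 bp
  101→111: 10 bp
  111→118: 7 bp
  118→5 (wrap): 120-118+5 = 7 bp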